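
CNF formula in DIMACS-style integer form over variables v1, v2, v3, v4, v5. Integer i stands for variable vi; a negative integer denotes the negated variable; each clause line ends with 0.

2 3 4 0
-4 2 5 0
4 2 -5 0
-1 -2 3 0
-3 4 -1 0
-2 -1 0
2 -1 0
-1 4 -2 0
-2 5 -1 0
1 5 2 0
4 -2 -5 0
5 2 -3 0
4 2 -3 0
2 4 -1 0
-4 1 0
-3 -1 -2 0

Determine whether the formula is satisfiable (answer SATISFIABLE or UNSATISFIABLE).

SATISFIABLE

Try v1 = False.
  then v4 is forced to False.
For the remaining variables, v2 = True, v3 = False, v5 = False works.
So v1=False  v2=True  v3=False  v4=False  v5=False is a satisfying assignment.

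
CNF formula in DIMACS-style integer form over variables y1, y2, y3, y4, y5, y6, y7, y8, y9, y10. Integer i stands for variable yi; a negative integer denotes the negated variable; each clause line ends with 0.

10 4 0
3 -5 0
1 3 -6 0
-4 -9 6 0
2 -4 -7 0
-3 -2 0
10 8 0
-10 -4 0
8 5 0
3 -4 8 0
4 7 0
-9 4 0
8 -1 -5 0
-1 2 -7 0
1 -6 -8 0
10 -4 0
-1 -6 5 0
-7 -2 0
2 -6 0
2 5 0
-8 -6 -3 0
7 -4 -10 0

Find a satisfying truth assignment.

y1=False, y2=False, y3=True, y4=False, y5=True, y6=False, y7=True, y8=False, y9=False, y10=True

Check each clause:
  1. (y10 || y4) — y10 is true.
  2. (!y5 || y3) — y3 is true.
  3. (y3 || !y6 || y1) — !y6 is true.
  4. (y6 || !y4 || !y9) — !y4 is true.
  5. (y2 || !y7 || !y4) — !y4 is true.
  6. (!y3 || !y2) — !y2 is true.
  7. (y8 || y10) — y10 is true.
  8. (!y4 || !y10) — !y4 is true.
  9. (y8 || y5) — y5 is true.
  10. (y3 || !y4 || y8) — y3 is true.
  11. (y4 || y7) — y7 is true.
  12. (!y9 || y4) — !y9 is true.
  13. (!y1 || y8 || !y5) — !y1 is true.
  14. (!y1 || y2 || !y7) — !y1 is true.
  15. (!y8 || y1 || !y6) — !y8 is true.
  16. (y10 || !y4) — y10 is true.
  17. (!y1 || y5 || !y6) — !y6 is true.
  18. (!y7 || !y2) — !y2 is true.
  19. (!y6 || y2) — !y6 is true.
  20. (y5 || y2) — y5 is true.
  21. (!y3 || !y8 || !y6) — !y8 is true.
  22. (!y10 || y7 || !y4) — !y4 is true.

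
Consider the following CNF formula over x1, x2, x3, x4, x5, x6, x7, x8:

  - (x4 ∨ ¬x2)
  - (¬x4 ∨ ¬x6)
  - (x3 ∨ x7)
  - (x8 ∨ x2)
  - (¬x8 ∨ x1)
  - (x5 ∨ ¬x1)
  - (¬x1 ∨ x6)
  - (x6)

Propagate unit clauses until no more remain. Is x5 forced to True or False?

True

(x6) stands alone — x6 = True.
In (¬x4 ∨ ¬x6), ¬x6 is now false; ¬x4 must hold, so x4 = False.
From (x4 ∨ ¬x2) and x4 = False: x2 = False.
(x8 ∨ x2) with x2 = False leaves only x8, so x8 = True.
(¬x8 ∨ x1): since x8 = True, the clause reduces to (x1). x1 = True.
From (¬x1 ∨ x5) and x1 = True: x5 = True.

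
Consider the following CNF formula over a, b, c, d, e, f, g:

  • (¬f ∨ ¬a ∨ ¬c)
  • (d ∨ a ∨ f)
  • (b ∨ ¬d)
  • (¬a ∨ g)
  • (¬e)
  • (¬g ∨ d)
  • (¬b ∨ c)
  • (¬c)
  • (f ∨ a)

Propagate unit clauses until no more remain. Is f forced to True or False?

True

(¬e) stands alone — e = False.
Unit clause (¬c) sets c = False.
(¬b ∨ c) with c = False leaves only ¬b, so b = False.
In (¬d ∨ b), b is now false; ¬d must hold, so d = False.
In (d ∨ ¬g), d is now false; ¬g must hold, so g = False.
(¬a ∨ g): since g = False, the clause reduces to (¬a). a = False.
(a ∨ f ∨ d): since a = False, d = False, the clause reduces to (f). f = True.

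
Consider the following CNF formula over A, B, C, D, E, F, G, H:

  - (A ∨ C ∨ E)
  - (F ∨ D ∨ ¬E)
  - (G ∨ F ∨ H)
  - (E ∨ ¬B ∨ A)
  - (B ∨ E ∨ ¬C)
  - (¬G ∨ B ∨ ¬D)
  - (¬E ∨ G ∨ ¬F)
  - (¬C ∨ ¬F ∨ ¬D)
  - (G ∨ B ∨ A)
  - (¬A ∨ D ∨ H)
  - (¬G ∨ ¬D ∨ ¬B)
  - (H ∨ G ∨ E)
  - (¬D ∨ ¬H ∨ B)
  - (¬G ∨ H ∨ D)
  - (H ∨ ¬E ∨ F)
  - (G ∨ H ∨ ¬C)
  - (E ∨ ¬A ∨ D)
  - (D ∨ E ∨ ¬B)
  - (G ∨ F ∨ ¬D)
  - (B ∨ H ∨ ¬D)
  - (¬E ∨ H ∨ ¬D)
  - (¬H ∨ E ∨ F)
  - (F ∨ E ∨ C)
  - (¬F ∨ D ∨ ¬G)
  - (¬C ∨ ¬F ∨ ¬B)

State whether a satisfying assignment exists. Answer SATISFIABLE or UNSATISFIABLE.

SATISFIABLE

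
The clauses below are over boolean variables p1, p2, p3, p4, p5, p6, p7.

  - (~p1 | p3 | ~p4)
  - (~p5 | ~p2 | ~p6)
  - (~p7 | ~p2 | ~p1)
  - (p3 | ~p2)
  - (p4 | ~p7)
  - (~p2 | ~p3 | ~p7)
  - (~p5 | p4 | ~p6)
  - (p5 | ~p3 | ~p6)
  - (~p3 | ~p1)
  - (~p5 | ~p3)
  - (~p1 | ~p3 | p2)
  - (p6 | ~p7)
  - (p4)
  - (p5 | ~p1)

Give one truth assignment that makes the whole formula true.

Unit propagation: (p4) forces p4 = True.
p1 occurs only negated in the remaining clauses — set p1 = False.
p7 occurs only negated in the remaining clauses — set p7 = False.
Try p2 = True.
  then p3 is forced to True.
  then p5 is forced to False.
  then p6 is forced to False.
Every clause has at least one true literal under this assignment.
Check each clause:
  1. (p3 | ~p4 | ~p1) — p3 is true.
  2. (~p6 | ~p2 | ~p5) — ~p6 is true.
  3. (~p1 | ~p7 | ~p2) — ~p7 is true.
  4. (~p2 | p3) — p3 is true.
  5. (p4 | ~p7) — ~p7 is true.
  6. (~p3 | ~p2 | ~p7) — ~p7 is true.
  7. (~p6 | p4 | ~p5) — ~p6 is true.
  8. (~p6 | p5 | ~p3) — ~p6 is true.
  9. (~p1 | ~p3) — ~p1 is true.
  10. (~p5 | ~p3) — ~p5 is true.
  11. (~p1 | ~p3 | p2) — p2 is true.
  12. (~p7 | p6) — ~p7 is true.
  13. (p4) — p4 is true.
  14. (~p1 | p5) — ~p1 is true.

p1=F, p2=T, p3=T, p4=T, p5=F, p6=F, p7=F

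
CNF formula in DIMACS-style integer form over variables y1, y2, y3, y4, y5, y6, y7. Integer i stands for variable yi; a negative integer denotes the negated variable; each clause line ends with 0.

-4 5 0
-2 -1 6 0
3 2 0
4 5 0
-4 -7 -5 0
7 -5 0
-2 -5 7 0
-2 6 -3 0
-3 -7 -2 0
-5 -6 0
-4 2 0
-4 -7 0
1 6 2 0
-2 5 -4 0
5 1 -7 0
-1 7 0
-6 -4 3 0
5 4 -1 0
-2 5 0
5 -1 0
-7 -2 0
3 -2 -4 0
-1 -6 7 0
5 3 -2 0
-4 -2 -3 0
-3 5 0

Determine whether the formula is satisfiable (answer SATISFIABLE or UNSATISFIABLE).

Try y1 = True.
  then y7 is forced to True.
  then y4 is forced to False.
  then y5 is forced to True.
  then y6 is forced to False.
  then y2 is forced to False.
  then y3 is forced to True.
So y1=T, y2=F, y3=T, y4=F, y5=T, y6=F, y7=T is a satisfying assignment.

SATISFIABLE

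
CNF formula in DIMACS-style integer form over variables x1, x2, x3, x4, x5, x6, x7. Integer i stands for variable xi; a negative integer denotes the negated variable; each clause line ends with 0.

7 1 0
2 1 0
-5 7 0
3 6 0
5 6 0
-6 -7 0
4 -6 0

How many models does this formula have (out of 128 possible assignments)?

10

Split on x6, then x7.
  x6=1, x7=1: a clause becomes empty — 0.
  x6=1, x7=0: remaining (x1,x2,x3,x4,x5) ∈ {(1,0,0,1,0); (1,0,1,1,0); (1,1,0,1,0); (1,1,1,1,0)} — 4.
  x6=0, x7=1: x4 free; 3 ways for (x1,x2,x3,x5) × 2^1 = 6.
  x6=0, x7=0: a clause becomes empty — 0.
Total: 0 + 4 + 6 + 0 = 10.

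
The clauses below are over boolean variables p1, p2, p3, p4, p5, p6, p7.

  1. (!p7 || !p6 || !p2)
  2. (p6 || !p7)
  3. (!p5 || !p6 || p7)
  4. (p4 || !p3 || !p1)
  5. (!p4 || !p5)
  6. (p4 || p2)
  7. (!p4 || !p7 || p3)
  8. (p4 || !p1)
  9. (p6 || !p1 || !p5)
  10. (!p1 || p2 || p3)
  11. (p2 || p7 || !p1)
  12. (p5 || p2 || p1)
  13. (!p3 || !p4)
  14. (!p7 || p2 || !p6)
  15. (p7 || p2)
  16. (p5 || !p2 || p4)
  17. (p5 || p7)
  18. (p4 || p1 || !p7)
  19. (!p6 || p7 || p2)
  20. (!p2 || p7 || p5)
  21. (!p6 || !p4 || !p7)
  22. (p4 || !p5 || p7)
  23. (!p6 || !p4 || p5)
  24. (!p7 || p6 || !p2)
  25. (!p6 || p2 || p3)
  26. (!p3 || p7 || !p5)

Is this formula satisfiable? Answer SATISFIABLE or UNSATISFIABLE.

UNSATISFIABLE

p7 = True:
  propagation gives p6=True, p2=False; an empty clause results — contradiction.
p7 = False:
  propagation gives p2=True, p5=True, p6=False, p4=False; an empty clause results — contradiction.
Every branch closes, so no satisfying assignment exists.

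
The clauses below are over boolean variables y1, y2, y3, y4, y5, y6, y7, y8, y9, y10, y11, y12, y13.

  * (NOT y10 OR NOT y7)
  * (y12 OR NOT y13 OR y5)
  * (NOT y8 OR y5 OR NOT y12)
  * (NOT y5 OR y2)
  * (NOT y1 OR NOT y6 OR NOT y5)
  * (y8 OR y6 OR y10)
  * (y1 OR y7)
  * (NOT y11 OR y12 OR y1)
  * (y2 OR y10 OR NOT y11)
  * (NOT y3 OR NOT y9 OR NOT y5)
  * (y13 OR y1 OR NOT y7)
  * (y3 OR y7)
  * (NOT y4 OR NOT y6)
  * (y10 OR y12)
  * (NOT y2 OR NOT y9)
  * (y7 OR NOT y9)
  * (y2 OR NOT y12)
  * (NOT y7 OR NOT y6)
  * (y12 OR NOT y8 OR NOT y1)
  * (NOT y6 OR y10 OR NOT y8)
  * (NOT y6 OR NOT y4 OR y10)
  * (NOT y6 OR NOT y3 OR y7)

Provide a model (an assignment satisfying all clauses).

y4 occurs only negated in the remaining clauses — set y4 = False.
y9 occurs only negated in the remaining clauses — set y9 = False.
Branch on y1: take y1 = True.
The remaining clauses are satisfied by y2 = False, y3 = True, y5 = False, y6 = False, y7 = False, y8 = False, y10 = True, y11 = False, y12 = False, y13 = False.
Every clause has at least one true literal under this assignment.
Check each clause:
  1. (NOT y7 OR NOT y10) — NOT y7 is true.
  2. (y5 OR NOT y13 OR y12) — NOT y13 is true.
  3. (y5 OR NOT y12 OR NOT y8) — NOT y8 is true.
  4. (y2 OR NOT y5) — NOT y5 is true.
  5. (NOT y6 OR NOT y1 OR NOT y5) — NOT y6 is true.
  6. (y10 OR y6 OR y8) — y10 is true.
  7. (y1 OR y7) — y1 is true.
  8. (NOT y11 OR y1 OR y12) — y1 is true.
  9. (y2 OR y10 OR NOT y11) — y10 is true.
  10. (NOT y9 OR NOT y3 OR NOT y5) — NOT y5 is true.
  11. (NOT y7 OR y1 OR y13) — NOT y7 is true.
  12. (y7 OR y3) — y3 is true.
  13. (NOT y4 OR NOT y6) — NOT y6 is true.
  14. (y12 OR y10) — y10 is true.
  15. (NOT y2 OR NOT y9) — NOT y2 is true.
  16. (y7 OR NOT y9) — NOT y9 is true.
  17. (y2 OR NOT y12) — NOT y12 is true.
  18. (NOT y7 OR NOT y6) — NOT y7 is true.
  19. (y12 OR NOT y8 OR NOT y1) — NOT y8 is true.
  20. (NOT y8 OR NOT y6 OR y10) — NOT y8 is true.
  21. (y10 OR NOT y4 OR NOT y6) — y10 is true.
  22. (NOT y6 OR y7 OR NOT y3) — NOT y6 is true.

y1=T, y2=F, y3=T, y4=F, y5=F, y6=F, y7=F, y8=F, y9=F, y10=T, y11=F, y12=F, y13=F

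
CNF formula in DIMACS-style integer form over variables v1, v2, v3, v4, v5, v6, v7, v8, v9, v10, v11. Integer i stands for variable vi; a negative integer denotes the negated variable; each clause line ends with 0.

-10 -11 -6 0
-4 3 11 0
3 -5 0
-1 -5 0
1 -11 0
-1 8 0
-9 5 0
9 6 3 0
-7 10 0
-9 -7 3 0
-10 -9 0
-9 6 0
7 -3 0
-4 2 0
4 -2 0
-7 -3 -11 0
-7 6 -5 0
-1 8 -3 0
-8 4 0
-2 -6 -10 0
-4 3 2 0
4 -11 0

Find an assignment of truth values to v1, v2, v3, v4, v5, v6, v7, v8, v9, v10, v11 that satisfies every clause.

v1=F, v2=T, v3=T, v4=T, v5=F, v6=F, v7=T, v8=F, v9=F, v10=T, v11=F

Try v1 = False.
  then v11 is forced to False.
Try v2 = True.
  then v4 is forced to True.
  then v3 is forced to True.
  then v7 is forced to True.
  then v10 is forced to True.
  then v9 is forced to False.
  then v6 is forced to False.
  then v5 is forced to False.
v8 is now unconstrained; take v8 = False.
Every clause has at least one true literal under this assignment.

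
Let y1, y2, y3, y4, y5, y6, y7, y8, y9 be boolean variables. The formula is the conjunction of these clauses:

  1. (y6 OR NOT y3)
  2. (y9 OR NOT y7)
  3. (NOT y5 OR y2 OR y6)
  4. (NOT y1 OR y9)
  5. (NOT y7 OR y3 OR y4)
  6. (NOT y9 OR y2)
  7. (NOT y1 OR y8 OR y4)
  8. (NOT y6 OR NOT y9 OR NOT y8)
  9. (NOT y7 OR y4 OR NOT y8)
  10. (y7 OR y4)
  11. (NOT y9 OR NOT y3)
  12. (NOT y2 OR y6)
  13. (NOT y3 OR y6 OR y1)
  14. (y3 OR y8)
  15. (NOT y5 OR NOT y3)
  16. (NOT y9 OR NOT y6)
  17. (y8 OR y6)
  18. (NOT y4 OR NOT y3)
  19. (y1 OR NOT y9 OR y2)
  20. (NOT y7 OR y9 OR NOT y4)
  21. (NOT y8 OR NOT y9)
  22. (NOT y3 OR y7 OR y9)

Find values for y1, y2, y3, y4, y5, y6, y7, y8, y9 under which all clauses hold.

y1 = False  y2 = True  y3 = False  y4 = True  y5 = True  y6 = True  y7 = False  y8 = True  y9 = False

Check each clause:
  1. (NOT y3 OR y6) — NOT y3 is true.
  2. (NOT y7 OR y9) — NOT y7 is true.
  3. (NOT y5 OR y6 OR y2) — y2 is true.
  4. (NOT y1 OR y9) — NOT y1 is true.
  5. (NOT y7 OR y4 OR y3) — NOT y7 is true.
  6. (y2 OR NOT y9) — y2 is true.
  7. (y8 OR NOT y1 OR y4) — y8 is true.
  8. (NOT y9 OR NOT y6 OR NOT y8) — NOT y9 is true.
  9. (NOT y8 OR NOT y7 OR y4) — NOT y7 is true.
  10. (y4 OR y7) — y4 is true.
  11. (NOT y3 OR NOT y9) — NOT y3 is true.
  12. (NOT y2 OR y6) — y6 is true.
  13. (y1 OR y6 OR NOT y3) — NOT y3 is true.
  14. (y3 OR y8) — y8 is true.
  15. (NOT y3 OR NOT y5) — NOT y3 is true.
  16. (NOT y9 OR NOT y6) — NOT y9 is true.
  17. (y6 OR y8) — y8 is true.
  18. (NOT y3 OR NOT y4) — NOT y3 is true.
  19. (y1 OR NOT y9 OR y2) — y2 is true.
  20. (y9 OR NOT y7 OR NOT y4) — NOT y7 is true.
  21. (NOT y8 OR NOT y9) — NOT y9 is true.
  22. (NOT y3 OR y9 OR y7) — NOT y3 is true.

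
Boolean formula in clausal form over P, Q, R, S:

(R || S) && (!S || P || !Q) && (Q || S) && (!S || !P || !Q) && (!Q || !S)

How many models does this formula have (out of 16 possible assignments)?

The models are:
  P=0 Q=0 R=0 S=1
  P=0 Q=0 R=1 S=1
  P=0 Q=1 R=1 S=0
  P=1 Q=0 R=0 S=1
  P=1 Q=0 R=1 S=1
  P=1 Q=1 R=1 S=0
Count: 6.

6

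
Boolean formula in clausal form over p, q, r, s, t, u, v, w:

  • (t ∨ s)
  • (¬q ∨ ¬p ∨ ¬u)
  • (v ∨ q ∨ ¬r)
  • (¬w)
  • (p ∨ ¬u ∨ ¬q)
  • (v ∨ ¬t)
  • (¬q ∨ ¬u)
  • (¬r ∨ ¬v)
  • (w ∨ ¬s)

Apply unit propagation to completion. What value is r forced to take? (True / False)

(¬w) is a unit clause: w = False.
From (¬s ∨ w) and w = False: s = False.
From (t ∨ s) and s = False: t = True.
In (v ∨ ¬t), ¬t is now false; v must hold, so v = True.
(¬v ∨ ¬r) with v = True leaves only ¬r, so r = False.

False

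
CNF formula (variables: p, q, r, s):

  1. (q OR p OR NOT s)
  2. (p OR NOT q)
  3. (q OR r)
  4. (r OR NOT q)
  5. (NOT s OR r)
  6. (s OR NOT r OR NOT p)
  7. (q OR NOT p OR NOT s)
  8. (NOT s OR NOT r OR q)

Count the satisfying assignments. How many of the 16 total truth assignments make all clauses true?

2

The models are:
  p=F q=F r=T s=F
  p=T q=T r=T s=T
That's 2 in total.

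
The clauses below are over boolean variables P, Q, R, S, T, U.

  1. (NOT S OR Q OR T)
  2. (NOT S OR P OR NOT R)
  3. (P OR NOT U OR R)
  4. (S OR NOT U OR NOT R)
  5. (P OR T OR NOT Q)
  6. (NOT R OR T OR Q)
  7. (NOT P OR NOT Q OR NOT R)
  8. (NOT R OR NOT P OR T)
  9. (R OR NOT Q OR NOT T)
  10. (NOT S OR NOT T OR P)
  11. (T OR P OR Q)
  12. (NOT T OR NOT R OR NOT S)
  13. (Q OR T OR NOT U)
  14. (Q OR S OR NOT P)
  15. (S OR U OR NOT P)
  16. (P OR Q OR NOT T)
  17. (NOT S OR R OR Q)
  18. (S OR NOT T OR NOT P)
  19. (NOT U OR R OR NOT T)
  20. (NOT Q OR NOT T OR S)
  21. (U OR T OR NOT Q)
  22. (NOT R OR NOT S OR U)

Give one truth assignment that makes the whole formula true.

P = T, Q = T, R = F, S = F, T = F, U = T

Check each clause:
  1. (Q OR T OR NOT S) — Q is true.
  2. (P OR NOT R OR NOT S) — P is true.
  3. (P OR R OR NOT U) — P is true.
  4. (NOT U OR NOT R OR S) — NOT R is true.
  5. (T OR NOT Q OR P) — P is true.
  6. (T OR NOT R OR Q) — NOT R is true.
  7. (NOT R OR NOT Q OR NOT P) — NOT R is true.
  8. (T OR NOT R OR NOT P) — NOT R is true.
  9. (NOT Q OR NOT T OR R) — NOT T is true.
  10. (NOT S OR NOT T OR P) — P is true.
  11. (Q OR T OR P) — P is true.
  12. (NOT R OR NOT S OR NOT T) — NOT T is true.
  13. (NOT U OR T OR Q) — Q is true.
  14. (Q OR NOT P OR S) — Q is true.
  15. (S OR U OR NOT P) — U is true.
  16. (P OR NOT T OR Q) — P is true.
  17. (Q OR NOT S OR R) — Q is true.
  18. (S OR NOT T OR NOT P) — NOT T is true.
  19. (R OR NOT T OR NOT U) — NOT T is true.
  20. (NOT T OR S OR NOT Q) — NOT T is true.
  21. (U OR T OR NOT Q) — U is true.
  22. (NOT S OR U OR NOT R) — NOT S is true.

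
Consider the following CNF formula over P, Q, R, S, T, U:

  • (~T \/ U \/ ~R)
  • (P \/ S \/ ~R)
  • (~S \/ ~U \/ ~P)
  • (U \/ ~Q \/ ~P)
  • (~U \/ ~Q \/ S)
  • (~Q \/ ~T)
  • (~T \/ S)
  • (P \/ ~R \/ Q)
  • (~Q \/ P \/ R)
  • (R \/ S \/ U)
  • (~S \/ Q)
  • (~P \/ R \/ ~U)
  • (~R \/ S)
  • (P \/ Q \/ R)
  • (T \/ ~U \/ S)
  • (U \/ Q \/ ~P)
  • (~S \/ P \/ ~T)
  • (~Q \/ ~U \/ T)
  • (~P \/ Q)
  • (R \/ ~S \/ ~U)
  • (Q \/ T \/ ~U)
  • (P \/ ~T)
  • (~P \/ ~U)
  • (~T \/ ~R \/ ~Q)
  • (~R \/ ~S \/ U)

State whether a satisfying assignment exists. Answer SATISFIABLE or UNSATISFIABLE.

UNSATISFIABLE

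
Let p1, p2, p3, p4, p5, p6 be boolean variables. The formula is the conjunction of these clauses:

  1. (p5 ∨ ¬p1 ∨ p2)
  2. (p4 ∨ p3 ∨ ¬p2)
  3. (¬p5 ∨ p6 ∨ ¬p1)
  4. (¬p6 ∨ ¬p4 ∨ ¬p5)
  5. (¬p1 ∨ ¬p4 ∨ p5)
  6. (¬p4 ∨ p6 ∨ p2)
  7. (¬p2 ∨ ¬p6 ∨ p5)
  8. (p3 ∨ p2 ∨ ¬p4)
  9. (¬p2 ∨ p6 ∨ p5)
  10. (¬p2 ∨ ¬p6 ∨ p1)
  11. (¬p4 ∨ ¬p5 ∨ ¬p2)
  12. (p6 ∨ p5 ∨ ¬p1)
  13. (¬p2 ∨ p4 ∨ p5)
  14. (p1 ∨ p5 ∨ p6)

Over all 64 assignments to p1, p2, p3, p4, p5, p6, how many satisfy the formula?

11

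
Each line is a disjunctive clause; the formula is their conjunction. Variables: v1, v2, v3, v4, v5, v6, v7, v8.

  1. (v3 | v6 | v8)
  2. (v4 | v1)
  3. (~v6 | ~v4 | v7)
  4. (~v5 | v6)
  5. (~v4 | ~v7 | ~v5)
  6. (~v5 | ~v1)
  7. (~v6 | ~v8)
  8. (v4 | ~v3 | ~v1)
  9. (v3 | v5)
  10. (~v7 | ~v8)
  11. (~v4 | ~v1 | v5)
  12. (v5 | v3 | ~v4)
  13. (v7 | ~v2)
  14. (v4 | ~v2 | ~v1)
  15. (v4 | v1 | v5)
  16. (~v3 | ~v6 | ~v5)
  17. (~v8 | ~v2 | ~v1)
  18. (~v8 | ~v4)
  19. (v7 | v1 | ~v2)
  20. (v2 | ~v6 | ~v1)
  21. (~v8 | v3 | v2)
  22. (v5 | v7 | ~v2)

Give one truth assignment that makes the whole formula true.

v1=F, v2=T, v3=T, v4=T, v5=F, v6=F, v7=T, v8=F

Try v1 = False.
  then v4 is forced to True.
  then v8 is forced to False.
The remaining clauses are satisfied by v2 = True, v3 = True, v5 = False, v6 = False, v7 = True.
Every clause has at least one true literal under this assignment.
Check each clause:
  1. (v8 | v3 | v6) — v3 is true.
  2. (v1 | v4) — v4 is true.
  3. (~v4 | ~v6 | v7) — ~v6 is true.
  4. (~v5 | v6) — ~v5 is true.
  5. (~v4 | ~v7 | ~v5) — ~v5 is true.
  6. (~v5 | ~v1) — ~v5 is true.
  7. (~v6 | ~v8) — ~v8 is true.
  8. (v4 | ~v1 | ~v3) — v4 is true.
  9. (v3 | v5) — v3 is true.
  10. (~v7 | ~v8) — ~v8 is true.
  11. (~v1 | v5 | ~v4) — ~v1 is true.
  12. (~v4 | v3 | v5) — v3 is true.
  13. (v7 | ~v2) — v7 is true.
  14. (~v2 | ~v1 | v4) — v4 is true.
  15. (v1 | v4 | v5) — v4 is true.
  16. (~v3 | ~v5 | ~v6) — ~v6 is true.
  17. (~v8 | ~v2 | ~v1) — ~v8 is true.
  18. (~v4 | ~v8) — ~v8 is true.
  19. (v1 | v7 | ~v2) — v7 is true.
  20. (~v6 | ~v1 | v2) — v2 is true.
  21. (v3 | v2 | ~v8) — ~v8 is true.
  22. (v7 | ~v2 | v5) — v7 is true.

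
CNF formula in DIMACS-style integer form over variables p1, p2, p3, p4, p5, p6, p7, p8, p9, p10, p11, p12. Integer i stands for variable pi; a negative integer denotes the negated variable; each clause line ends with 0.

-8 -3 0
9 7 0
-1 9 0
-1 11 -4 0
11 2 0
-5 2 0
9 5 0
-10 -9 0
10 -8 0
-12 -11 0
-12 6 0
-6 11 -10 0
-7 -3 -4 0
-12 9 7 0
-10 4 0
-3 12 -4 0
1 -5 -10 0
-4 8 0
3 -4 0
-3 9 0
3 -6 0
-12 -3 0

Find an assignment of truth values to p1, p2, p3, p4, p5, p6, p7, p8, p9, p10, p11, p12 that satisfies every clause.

p1=F  p2=T  p3=T  p4=F  p5=T  p6=F  p7=F  p8=F  p9=T  p10=F  p11=T  p12=F

Check each clause:
  1. (~p3 | ~p8) — ~p8 is true.
  2. (p7 | p9) — p9 is true.
  3. (p9 | ~p1) — p9 is true.
  4. (p11 | ~p1 | ~p4) — p11 is true.
  5. (p11 | p2) — p2 is true.
  6. (~p5 | p2) — p2 is true.
  7. (p5 | p9) — p9 is true.
  8. (~p9 | ~p10) — ~p10 is true.
  9. (~p8 | p10) — ~p8 is true.
  10. (~p11 | ~p12) — ~p12 is true.
  11. (p6 | ~p12) — ~p12 is true.
  12. (~p6 | p11 | ~p10) — ~p6 is true.
  13. (~p4 | ~p7 | ~p3) — ~p7 is true.
  14. (p9 | ~p12 | p7) — p9 is true.
  15. (p4 | ~p10) — ~p10 is true.
  16. (~p3 | p12 | ~p4) — ~p4 is true.
  17. (~p5 | p1 | ~p10) — ~p10 is true.
  18. (~p4 | p8) — ~p4 is true.
  19. (p3 | ~p4) — p3 is true.
  20. (p9 | ~p3) — p9 is true.
  21. (~p6 | p3) — ~p6 is true.
  22. (~p12 | ~p3) — ~p12 is true.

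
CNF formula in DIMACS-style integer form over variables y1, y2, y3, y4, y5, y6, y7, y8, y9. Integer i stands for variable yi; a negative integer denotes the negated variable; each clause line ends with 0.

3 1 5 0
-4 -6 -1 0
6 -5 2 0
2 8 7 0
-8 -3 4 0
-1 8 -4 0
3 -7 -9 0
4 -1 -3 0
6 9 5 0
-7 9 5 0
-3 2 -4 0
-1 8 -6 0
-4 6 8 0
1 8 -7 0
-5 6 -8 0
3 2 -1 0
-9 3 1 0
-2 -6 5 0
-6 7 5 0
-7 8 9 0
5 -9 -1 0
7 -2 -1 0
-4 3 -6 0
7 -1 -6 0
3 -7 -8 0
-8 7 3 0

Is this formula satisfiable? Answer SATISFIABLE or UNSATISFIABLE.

SATISFIABLE

Branch on y1: take y1 = False.
Branch on y2: take y2 = True.
The remaining clauses are satisfied by y3 = True, y4 = True, y5 = False, y6 = False, y7 = True, y8 = True, y9 = True.
So y1=0, y2=1, y3=1, y4=1, y5=0, y6=0, y7=1, y8=1, y9=1 is a satisfying assignment.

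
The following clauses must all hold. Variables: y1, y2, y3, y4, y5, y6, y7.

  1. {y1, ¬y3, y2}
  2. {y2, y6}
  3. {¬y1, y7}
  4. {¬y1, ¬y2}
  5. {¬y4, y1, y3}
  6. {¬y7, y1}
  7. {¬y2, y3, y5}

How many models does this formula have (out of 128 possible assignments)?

20

Case analysis on y1 and y2:
  y1=T, y2=T: a clause becomes empty — 0.
  y1=T, y2=F: forces y6=T; y7=T; y3, y4, y5 free → 2^3 = 8.
  y1=F, y2=T: y6 free; 5 ways for (y3,y4,y5,y7) × 2^1 = 10.
  y1=F, y2=F: remaining (y3,y4,y5,y6,y7) ∈ {(F,F,F,T,F); (F,F,T,T,F)} — 2.
Total: 0 + 8 + 10 + 2 = 20.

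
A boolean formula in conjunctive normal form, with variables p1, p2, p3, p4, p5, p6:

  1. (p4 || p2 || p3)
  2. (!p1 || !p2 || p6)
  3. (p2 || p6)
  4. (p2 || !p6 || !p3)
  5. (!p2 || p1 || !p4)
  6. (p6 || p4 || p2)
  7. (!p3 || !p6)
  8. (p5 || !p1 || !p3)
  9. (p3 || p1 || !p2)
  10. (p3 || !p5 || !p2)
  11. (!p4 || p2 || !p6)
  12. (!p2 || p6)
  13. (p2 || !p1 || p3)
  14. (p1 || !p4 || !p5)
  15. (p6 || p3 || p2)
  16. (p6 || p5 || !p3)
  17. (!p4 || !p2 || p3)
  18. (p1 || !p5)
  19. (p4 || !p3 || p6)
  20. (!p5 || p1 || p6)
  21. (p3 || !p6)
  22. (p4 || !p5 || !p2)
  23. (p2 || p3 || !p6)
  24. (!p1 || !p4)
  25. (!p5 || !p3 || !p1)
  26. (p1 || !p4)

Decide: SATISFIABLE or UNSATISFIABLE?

UNSATISFIABLE

p2 = True:
  propagation gives p6=True, p3=False; an empty clause results — contradiction.
p2 = False:
  propagation gives p6=True, p3=False; an empty clause results — contradiction.
Every branch closes, so no satisfying assignment exists.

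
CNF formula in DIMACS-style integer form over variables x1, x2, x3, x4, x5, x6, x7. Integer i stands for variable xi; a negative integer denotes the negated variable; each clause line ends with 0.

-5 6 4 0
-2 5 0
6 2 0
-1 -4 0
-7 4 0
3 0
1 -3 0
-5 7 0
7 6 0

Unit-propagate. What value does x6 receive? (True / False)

True

Unit clause (x3) sets x3 = True.
From (x1 OR NOT x3) and x3 = True: x1 = True.
In (NOT x1 OR NOT x4), NOT x1 is now false; NOT x4 must hold, so x4 = False.
(NOT x7 OR x4): since x4 = False, the clause reduces to (NOT x7). x7 = False.
In (NOT x5 OR x7), x7 is now false; NOT x5 must hold, so x5 = False.
(NOT x2 OR x5) with x5 = False leaves only NOT x2, so x2 = False.
(x6 OR x2) with x2 = False leaves only x6, so x6 = True.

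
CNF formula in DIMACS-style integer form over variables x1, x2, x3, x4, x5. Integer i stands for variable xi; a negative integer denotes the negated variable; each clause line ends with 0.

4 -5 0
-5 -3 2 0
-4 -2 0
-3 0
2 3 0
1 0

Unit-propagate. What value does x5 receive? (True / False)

False

(~x3) is a unit clause: x3 = False.
From (x3 \/ x2) and x3 = False: x2 = True.
(~x2 \/ ~x4): since x2 = True, the clause reduces to (~x4). x4 = False.
In (~x5 \/ x4), x4 is now false; ~x5 must hold, so x5 = False.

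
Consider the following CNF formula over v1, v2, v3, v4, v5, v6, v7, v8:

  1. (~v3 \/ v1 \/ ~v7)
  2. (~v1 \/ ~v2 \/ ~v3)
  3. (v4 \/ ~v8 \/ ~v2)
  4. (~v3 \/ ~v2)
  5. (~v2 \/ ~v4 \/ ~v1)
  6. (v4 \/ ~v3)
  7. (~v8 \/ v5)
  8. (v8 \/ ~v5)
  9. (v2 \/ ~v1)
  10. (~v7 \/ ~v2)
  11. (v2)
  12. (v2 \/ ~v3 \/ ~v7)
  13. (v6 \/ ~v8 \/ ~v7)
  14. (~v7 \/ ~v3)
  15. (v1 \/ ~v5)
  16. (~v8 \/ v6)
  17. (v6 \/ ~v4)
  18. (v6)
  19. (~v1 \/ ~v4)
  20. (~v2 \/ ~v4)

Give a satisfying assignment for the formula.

Unit propagation: (v2) forces v2 = True.
Unit propagation: (~v3) forces v3 = False.
Unit propagation: (~v7) forces v7 = False.
(v6) is a unit clause, so v6 = True.
Unit propagation: (~v4) forces v4 = False.
Unit propagation: (~v8) forces v8 = False.
(~v5) is a unit clause, so v5 = False.
v1 is now unconstrained; take v1 = False.

v1=False, v2=True, v3=False, v4=False, v5=False, v6=True, v7=False, v8=False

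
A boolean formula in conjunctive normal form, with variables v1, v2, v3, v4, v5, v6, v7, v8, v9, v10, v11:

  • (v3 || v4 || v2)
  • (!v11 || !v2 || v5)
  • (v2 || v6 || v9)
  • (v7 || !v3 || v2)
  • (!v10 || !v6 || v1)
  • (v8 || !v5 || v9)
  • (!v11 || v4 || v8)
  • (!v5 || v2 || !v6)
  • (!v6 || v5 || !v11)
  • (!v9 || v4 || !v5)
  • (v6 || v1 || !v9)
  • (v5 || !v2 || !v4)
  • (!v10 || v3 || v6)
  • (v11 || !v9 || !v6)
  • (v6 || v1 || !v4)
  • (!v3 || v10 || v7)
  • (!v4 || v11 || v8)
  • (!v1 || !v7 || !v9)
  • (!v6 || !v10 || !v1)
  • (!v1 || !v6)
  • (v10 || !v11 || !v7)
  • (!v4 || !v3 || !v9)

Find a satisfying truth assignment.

v8 occurs only positively in the remaining clauses — set v8 = True.
Set v1 = True and propagate.
  then v6 is forced to False.
Branch on v2: take v2 = True.
Try v3 = True.
For the remaining variables, v4 = False, v5 = False, v7 = False, v9 = False, v10 = True, v11 = False works.

v1=1, v2=1, v3=1, v4=0, v5=0, v6=0, v7=0, v8=1, v9=0, v10=1, v11=0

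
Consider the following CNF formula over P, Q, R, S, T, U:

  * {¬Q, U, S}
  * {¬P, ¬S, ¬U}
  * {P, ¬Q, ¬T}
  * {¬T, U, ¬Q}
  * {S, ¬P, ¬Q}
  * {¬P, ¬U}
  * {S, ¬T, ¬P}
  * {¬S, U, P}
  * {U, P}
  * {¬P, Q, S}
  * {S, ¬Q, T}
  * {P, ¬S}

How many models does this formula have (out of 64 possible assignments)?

10

Split on P, then S.
  P=T, S=T: R free; 3 ways for (Q,T,U) × 2^1 = 6.
  P=T, S=F: a clause becomes empty — 0.
  P=F, S=T: a clause becomes empty — 0.
  P=F, S=F: remaining (Q,R,T,U) ∈ {(F,F,F,T); (F,F,T,T); (F,T,F,T); (F,T,T,T)} — 4.
Total: 6 + 0 + 0 + 4 = 10.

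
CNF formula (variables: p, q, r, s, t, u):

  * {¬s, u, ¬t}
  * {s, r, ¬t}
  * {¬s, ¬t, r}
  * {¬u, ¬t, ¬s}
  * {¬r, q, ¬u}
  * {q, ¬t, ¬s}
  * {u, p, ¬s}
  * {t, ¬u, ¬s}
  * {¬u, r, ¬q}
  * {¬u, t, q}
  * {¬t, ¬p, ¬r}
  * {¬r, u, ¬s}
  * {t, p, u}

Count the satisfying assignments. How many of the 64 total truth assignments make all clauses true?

11

Case analysis on t and u:
  t=T, u=T: remaining (p,q,r,s) ∈ {(F,T,T,F)} — 1.
  t=T, u=F: remaining (p,q,r,s) ∈ {(F,F,T,F); (F,T,T,F)} — 2.
  t=F, u=T: remaining (p,q,r,s) ∈ {(F,T,T,F); (T,T,T,F)} — 2.
  t=F, u=F: q free; 3 ways for (p,r,s) × 2^1 = 6.
Total: 1 + 2 + 2 + 6 = 11.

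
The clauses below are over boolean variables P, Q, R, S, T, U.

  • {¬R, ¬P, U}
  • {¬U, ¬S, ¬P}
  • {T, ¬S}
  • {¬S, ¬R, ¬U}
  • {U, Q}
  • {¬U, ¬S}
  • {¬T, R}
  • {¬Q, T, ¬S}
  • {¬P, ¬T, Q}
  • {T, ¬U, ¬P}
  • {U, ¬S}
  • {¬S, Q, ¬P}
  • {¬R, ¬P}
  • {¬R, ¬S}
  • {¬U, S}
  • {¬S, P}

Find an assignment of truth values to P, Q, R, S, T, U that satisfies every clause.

P=True, Q=True, R=False, S=False, T=False, U=False

Branch on P: take P = True.
  then R is forced to False.
  then T is forced to False.
  then S is forced to False.
  then U is forced to False.
  then Q is forced to True.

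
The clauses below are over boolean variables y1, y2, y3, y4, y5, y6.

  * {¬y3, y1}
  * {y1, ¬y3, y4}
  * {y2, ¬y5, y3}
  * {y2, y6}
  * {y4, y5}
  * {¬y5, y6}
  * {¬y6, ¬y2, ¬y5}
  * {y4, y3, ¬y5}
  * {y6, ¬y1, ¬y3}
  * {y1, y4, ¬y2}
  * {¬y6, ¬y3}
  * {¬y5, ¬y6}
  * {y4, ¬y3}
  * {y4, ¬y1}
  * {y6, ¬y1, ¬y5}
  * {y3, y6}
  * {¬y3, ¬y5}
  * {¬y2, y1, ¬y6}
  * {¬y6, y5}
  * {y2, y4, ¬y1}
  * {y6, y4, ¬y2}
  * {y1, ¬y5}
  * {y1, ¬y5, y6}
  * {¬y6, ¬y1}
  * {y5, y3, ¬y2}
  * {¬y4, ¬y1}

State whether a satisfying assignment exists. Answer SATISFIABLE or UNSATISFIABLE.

UNSATISFIABLE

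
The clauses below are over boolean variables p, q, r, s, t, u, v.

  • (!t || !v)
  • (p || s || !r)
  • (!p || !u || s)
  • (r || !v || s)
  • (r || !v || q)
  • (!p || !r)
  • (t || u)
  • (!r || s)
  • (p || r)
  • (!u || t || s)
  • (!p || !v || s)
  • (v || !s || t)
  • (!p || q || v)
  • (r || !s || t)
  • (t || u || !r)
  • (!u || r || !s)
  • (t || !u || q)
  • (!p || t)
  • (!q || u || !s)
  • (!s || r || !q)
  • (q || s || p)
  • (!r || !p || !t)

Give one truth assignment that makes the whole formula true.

p = False, q = False, r = True, s = True, t = True, u = False, v = False

Branch on p: take p = False.
  then r is forced to True.
  then s is forced to True.
Branch on q: take q = False.
Branch on t: take t = True.
  then v is forced to False.
u is now unconstrained; take u = False.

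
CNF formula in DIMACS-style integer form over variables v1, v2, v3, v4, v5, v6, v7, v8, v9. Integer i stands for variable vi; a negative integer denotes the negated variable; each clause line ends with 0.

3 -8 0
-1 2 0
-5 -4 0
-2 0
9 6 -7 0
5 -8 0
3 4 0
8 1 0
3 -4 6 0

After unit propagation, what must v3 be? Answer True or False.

Unit clause (¬v2) sets v2 = False.
(¬v1 ∨ v2) with v2 = False leaves only ¬v1, so v1 = False.
In (v1 ∨ v8), v1 is now false; v8 must hold, so v8 = True.
From (v3 ∨ ¬v8) and v8 = True: v3 = True.

True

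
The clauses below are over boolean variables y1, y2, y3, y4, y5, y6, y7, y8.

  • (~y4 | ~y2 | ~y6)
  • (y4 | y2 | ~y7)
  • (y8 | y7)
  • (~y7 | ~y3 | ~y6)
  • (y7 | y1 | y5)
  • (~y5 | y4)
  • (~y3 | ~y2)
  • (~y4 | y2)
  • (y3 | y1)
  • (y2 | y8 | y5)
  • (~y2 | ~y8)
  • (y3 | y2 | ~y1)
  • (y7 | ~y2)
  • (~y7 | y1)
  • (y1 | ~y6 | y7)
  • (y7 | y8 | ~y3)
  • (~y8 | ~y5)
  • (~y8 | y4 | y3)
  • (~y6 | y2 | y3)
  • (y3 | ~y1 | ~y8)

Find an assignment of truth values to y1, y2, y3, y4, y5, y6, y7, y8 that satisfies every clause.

y1 = True, y2 = True, y3 = False, y4 = False, y5 = False, y6 = True, y7 = True, y8 = False

Check each clause:
  1. (~y6 | ~y2 | ~y4) — ~y4 is true.
  2. (y2 | y4 | ~y7) — y2 is true.
  3. (y8 | y7) — y7 is true.
  4. (~y3 | ~y6 | ~y7) — ~y3 is true.
  5. (y7 | y5 | y1) — y1 is true.
  6. (~y5 | y4) — ~y5 is true.
  7. (~y3 | ~y2) — ~y3 is true.
  8. (y2 | ~y4) — y2 is true.
  9. (y3 | y1) — y1 is true.
  10. (y8 | y5 | y2) — y2 is true.
  11. (~y2 | ~y8) — ~y8 is true.
  12. (y3 | ~y1 | y2) — y2 is true.
  13. (y7 | ~y2) — y7 is true.
  14. (y1 | ~y7) — y1 is true.
  15. (y1 | ~y6 | y7) — y1 is true.
  16. (y7 | y8 | ~y3) — ~y3 is true.
  17. (~y5 | ~y8) — ~y8 is true.
  18. (~y8 | y4 | y3) — ~y8 is true.
  19. (y3 | y2 | ~y6) — y2 is true.
  20. (~y1 | y3 | ~y8) — ~y8 is true.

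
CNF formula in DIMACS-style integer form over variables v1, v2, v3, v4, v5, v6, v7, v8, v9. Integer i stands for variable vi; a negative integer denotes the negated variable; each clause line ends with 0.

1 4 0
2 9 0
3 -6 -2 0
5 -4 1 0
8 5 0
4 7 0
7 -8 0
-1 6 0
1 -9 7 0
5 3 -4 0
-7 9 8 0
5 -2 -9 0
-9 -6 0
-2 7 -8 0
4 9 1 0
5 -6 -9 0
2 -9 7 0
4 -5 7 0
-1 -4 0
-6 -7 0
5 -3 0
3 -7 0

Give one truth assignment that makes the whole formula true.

Branch on v1: take v1 = False.
  then v4 is forced to True.
  then v5 is forced to True.
For the remaining variables, v2 = True, v3 = True, v6 = False, v7 = True, v8 = False, v9 = True works.
Check each clause:
  1. {v4, v1} — v4 is true.
  2. {v9, v2} — v9 is true.
  3. {¬v6, ¬v2, v3} — ¬v6 is true.
  4. {v5, v1, ¬v4} — v5 is true.
  5. {v5, v8} — v5 is true.
  6. {v4, v7} — v4 is true.
  7. {¬v8, v7} — ¬v8 is true.
  8. {¬v1, v6} — ¬v1 is true.
  9. {v1, ¬v9, v7} — v7 is true.
  10. {v3, ¬v4, v5} — v3 is true.
  11. {¬v7, v9, v8} — v9 is true.
  12. {v5, ¬v2, ¬v9} — v5 is true.
  13. {¬v6, ¬v9} — ¬v6 is true.
  14. {¬v8, v7, ¬v2} — ¬v8 is true.
  15. {v1, v4, v9} — v9 is true.
  16. {¬v6, v5, ¬v9} — ¬v6 is true.
  17. {v2, v7, ¬v9} — v2 is true.
  18. {¬v5, v7, v4} — v4 is true.
  19. {¬v4, ¬v1} — ¬v1 is true.
  20. {¬v6, ¬v7} — ¬v6 is true.
  21. {¬v3, v5} — v5 is true.
  22. {v3, ¬v7} — v3 is true.

v1=F  v2=T  v3=T  v4=T  v5=T  v6=F  v7=T  v8=F  v9=T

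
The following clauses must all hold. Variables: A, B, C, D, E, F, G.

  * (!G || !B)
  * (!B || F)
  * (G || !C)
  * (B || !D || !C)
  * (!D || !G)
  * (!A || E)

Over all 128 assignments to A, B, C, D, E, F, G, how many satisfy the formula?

30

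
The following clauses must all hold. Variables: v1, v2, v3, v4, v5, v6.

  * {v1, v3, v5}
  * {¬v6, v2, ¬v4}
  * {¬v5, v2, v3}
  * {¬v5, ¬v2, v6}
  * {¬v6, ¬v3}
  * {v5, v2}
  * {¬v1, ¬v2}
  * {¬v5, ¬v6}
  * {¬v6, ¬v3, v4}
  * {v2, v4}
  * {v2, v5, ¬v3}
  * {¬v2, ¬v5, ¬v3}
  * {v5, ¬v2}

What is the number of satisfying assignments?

2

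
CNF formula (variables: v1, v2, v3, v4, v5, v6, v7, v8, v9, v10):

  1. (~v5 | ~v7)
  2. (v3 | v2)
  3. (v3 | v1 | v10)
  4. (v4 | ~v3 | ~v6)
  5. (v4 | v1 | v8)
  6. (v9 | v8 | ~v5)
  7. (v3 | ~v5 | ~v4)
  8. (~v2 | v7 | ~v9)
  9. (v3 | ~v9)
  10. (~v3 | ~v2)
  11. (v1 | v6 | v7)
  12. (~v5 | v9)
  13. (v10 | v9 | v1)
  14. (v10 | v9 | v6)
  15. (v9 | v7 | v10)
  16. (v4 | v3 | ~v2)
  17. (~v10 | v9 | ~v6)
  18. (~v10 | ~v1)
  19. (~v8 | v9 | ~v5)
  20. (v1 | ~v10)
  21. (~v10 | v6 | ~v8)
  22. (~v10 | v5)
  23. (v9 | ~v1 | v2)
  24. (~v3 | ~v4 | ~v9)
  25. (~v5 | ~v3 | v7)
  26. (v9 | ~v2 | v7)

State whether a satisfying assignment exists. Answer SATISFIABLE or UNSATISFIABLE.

Set v1 = True and propagate.
  then v10 is forced to False.
Set v2 = False and propagate.
  then v3 is forced to True.
  then v9 is forced to True.
  then v4 is forced to False.
  then v6 is forced to False.
Try v5 = False.
v7, v8 are now unconstrained; take v7 = True, v8 = False.
Every clause has at least one true literal under this assignment.
So v1=1, v2=0, v3=1, v4=0, v5=0, v6=0, v7=1, v8=0, v9=1, v10=0 is a satisfying assignment.

SATISFIABLE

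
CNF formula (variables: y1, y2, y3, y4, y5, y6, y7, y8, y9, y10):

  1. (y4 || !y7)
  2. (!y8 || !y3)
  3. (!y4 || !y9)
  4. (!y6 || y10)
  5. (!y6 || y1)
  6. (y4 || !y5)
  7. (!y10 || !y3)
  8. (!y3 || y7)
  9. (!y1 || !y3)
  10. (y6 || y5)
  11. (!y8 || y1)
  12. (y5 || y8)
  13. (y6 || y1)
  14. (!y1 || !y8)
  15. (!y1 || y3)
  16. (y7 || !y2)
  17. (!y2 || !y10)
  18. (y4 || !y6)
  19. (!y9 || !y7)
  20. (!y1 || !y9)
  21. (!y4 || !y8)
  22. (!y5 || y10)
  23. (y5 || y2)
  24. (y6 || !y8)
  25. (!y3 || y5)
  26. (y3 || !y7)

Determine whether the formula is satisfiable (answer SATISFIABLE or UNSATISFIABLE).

y1 = True:
  propagation gives y3=False; an empty clause results — contradiction.
y1 = False:
  propagation gives y6=False; an empty clause results — contradiction.
Every branch closes, so no satisfying assignment exists.

UNSATISFIABLE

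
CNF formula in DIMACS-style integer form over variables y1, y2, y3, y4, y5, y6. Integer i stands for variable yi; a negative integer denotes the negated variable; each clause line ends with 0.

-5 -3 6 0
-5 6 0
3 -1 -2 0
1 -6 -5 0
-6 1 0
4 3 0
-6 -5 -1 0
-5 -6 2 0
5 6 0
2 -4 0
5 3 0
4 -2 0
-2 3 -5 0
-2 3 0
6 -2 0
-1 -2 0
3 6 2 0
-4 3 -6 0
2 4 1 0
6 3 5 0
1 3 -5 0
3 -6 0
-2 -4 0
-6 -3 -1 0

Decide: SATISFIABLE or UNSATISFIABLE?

y6 = True:
  propagation gives y1=True, y5=False, y3=True; an empty clause results — contradiction.
y6 = False:
  propagation gives y5=False; an empty clause results — contradiction.
Every branch closes, so no satisfying assignment exists.

UNSATISFIABLE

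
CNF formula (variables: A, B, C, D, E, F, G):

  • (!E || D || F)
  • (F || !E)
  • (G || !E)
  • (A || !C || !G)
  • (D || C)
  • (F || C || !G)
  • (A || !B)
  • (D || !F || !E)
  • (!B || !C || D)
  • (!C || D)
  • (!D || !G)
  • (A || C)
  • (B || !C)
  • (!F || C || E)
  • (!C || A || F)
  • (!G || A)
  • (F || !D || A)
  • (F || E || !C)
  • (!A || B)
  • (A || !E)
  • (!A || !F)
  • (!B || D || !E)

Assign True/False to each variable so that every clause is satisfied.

A=T, B=T, C=F, D=T, E=F, F=F, G=F

Check each clause:
  1. (F || D || !E) — !E is true.
  2. (!E || F) — !E is true.
  3. (G || !E) — !E is true.
  4. (!G || !C || A) — A is true.
  5. (D || C) — D is true.
  6. (!G || C || F) — !G is true.
  7. (A || !B) — A is true.
  8. (!E || D || !F) — !F is true.
  9. (!C || D || !B) — D is true.
  10. (!C || D) — D is true.
  11. (!G || !D) — !G is true.
  12. (A || C) — A is true.
  13. (!C || B) — B is true.
  14. (!F || E || C) — !F is true.
  15. (!C || A || F) — A is true.
  16. (A || !G) — !G is true.
  17. (F || !D || A) — A is true.
  18. (E || !C || F) — !C is true.
  19. (B || !A) — B is true.
  20. (!E || A) — A is true.
  21. (!F || !A) — !F is true.
  22. (!B || !E || D) — !E is true.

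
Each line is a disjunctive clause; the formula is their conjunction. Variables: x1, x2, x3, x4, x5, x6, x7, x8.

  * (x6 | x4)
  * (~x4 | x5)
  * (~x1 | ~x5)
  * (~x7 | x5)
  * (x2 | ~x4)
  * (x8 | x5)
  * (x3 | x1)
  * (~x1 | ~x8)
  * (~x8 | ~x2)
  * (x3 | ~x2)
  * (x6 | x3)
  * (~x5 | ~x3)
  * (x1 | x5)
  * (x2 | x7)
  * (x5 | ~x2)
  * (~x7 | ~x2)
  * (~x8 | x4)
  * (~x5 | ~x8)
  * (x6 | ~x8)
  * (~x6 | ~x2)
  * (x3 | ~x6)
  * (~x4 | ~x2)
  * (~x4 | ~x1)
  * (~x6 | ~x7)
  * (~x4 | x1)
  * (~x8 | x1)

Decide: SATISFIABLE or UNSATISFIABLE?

UNSATISFIABLE

x2 = True:
  propagation gives x8=False, x5=True, x1=False, x3=True; an empty clause results — contradiction.
x2 = False:
  propagation gives x4=False, x6=True, x7=True; an empty clause results — contradiction.
Every branch closes, so no satisfying assignment exists.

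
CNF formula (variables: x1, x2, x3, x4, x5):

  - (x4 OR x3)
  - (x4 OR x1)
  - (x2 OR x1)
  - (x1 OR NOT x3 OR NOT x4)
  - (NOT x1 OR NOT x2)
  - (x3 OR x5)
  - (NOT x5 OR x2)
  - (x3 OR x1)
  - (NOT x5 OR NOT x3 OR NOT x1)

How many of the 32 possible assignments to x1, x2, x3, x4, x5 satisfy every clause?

2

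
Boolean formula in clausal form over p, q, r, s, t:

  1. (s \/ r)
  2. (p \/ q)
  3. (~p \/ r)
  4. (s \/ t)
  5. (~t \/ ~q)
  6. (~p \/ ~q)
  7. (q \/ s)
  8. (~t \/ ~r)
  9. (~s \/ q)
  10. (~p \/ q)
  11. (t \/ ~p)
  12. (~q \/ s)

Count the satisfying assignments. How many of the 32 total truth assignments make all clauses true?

2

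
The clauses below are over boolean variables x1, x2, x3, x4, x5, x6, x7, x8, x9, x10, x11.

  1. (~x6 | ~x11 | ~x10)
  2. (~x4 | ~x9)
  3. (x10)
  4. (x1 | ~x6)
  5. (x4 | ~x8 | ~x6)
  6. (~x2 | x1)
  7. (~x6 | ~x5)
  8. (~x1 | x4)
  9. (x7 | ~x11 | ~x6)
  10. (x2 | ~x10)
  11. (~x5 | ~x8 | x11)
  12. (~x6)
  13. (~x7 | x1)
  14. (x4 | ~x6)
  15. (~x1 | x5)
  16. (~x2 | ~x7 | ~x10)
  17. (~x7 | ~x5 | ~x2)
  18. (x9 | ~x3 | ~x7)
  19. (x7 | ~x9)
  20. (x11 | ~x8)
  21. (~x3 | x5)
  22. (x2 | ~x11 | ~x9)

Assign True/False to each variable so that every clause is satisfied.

The clause (x10) is unit: x10 must be True.
The clause (x2) is unit: x2 must be True.
Unit propagation: (x1) forces x1 = True.
Unit propagation: (x4) forces x4 = True.
Unit propagation: (~x9) forces x9 = False.
The clause (~x6) is unit: x6 must be False.
Unit propagation: (x5) forces x5 = True.
Unit propagation: (~x7) forces x7 = False.
x11 occurs only positively in the remaining clauses — set x11 = True.
x3, x8 are now unconstrained; take x3 = False, x8 = True.
Every clause has at least one true literal under this assignment.

x1=True, x2=True, x3=False, x4=True, x5=True, x6=False, x7=False, x8=True, x9=False, x10=True, x11=True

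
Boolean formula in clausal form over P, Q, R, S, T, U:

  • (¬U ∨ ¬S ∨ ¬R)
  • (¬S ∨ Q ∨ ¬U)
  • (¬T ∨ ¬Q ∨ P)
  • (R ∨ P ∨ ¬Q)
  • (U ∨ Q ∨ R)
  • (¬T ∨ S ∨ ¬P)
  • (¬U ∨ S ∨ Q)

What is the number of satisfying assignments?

20

Split on Q, then S.
  Q=1, S=1: 7 of the 16 assignments to (P,R,T,U) work.
  Q=1, S=0: U free; 3 ways for (P,R,T) × 2^1 = 6.
  Q=0, S=1: remaining (P,R,T,U) ∈ {(0,1,0,0); (0,1,1,0); (1,1,0,0); (1,1,1,0)} — 4.
  Q=0, S=0: remaining (P,R,T,U) ∈ {(0,1,0,0); (0,1,1,0); (1,1,0,0)} — 3.
Total: 7 + 6 + 4 + 3 = 20.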